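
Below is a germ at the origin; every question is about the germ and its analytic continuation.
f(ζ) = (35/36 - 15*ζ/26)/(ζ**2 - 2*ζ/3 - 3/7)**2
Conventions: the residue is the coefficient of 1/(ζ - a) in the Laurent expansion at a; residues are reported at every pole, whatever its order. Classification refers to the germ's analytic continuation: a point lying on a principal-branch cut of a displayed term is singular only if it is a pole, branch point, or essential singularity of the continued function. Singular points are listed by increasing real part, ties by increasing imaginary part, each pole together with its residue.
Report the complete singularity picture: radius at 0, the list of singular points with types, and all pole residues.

Radius of convergence at 0: -1/3 + (1/21)*sqrt(238).
At 1/3 - (1/21)*sqrt(238): a pole of order 2; residue (7665/240448)*sqrt(238).
At 1/3 + (1/21)*sqrt(238): a pole of order 2; residue -(7665/240448)*sqrt(238).

Denominator factor (ζ**2 - 2*ζ/3 - 3/7)^2: discriminant 136/63, real irrational roots 1/3 + (1/21)*sqrt(238) and 1/3 - (1/21)*sqrt(238); poles of order 2, moduli 1/3 + (1/21)*sqrt(238) and -1/3 + (1/21)*sqrt(238).
The radius of convergence is the smallest modulus among the singular points: -1/3 + (1/21)*sqrt(238).
The factor ζ**2 - 2*ζ/3 - 3/7 splits as (ζ - a)(ζ - a') with a = 1/3 - (1/21)*sqrt(238), a' = 1/3 + (1/21)*sqrt(238). At the order-2 pole a set g(ζ) = (ζ - a)^2*f(ζ) = [35/36 - 15*ζ/26] / (ζ - a')^2.
Order-2 pole: residue = g'(a); g'(1/3 - (1/21)*sqrt(238)) = (7665/240448)*sqrt(238), so the residue is (7665/240448)*sqrt(238).
The factor ζ**2 - 2*ζ/3 - 3/7 splits as (ζ - a)(ζ - a') with a = 1/3 + (1/21)*sqrt(238), a' = 1/3 - (1/21)*sqrt(238). At the order-2 pole a set g(ζ) = (ζ - a)^2*f(ζ) = [35/36 - 15*ζ/26] / (ζ - a')^2.
Order-2 pole: residue = g'(a); g'(1/3 + (1/21)*sqrt(238)) = -(7665/240448)*sqrt(238), so the residue is -(7665/240448)*sqrt(238).
List the singular points by increasing real part (a conjugate pair: the negative imaginary part first).


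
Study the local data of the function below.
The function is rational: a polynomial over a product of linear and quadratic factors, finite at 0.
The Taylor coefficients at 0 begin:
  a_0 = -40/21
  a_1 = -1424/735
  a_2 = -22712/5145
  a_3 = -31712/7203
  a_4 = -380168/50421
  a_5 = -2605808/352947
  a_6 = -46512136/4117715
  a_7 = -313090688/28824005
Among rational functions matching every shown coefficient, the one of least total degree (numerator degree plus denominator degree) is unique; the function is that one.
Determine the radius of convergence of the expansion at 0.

No rational of total degree below 5 reproduces all 8 coefficients; solving the [1/4] Pade equations on them gives f(w) = (5/3 - 7*w/5)/((w - 1)**3*(w + 7/8)), whose expansion matches every shown term.
Denominator factor (w + 7/8): pole of order 1 at -7/8, modulus 7/8.
Denominator factor (w - 1)^3: pole of order 3 at 1, modulus 1.
The radius of convergence is the smallest modulus among the singular points: 7/8.

The radius of convergence is 7/8.


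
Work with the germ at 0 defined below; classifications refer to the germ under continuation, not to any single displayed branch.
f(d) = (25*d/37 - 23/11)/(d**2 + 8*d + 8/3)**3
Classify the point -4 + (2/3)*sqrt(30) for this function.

The point is a pole of order 3.

The denominator factor d**2 + 8*d + 8/3 vanishes at -4 + (2/3)*sqrt(30) and appears to the power 3; the numerator there equals -1951/407 + (50/111)*sqrt(30), nonzero, and no other factor vanishes.
Hence a pole whose order is the multiplicity, 3.


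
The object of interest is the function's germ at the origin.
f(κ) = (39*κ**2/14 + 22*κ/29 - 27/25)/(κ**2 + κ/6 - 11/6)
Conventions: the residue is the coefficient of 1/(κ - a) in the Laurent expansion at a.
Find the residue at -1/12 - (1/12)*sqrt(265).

The factor κ**2 + κ/6 - 11/6 splits as (κ - a)(κ - a') with a = -1/12 - (1/12)*sqrt(265), a' = -1/12 + (1/12)*sqrt(265). At the order-1 pole a set g(κ) = (κ - a)*f(κ) = [39*κ**2/14 + 22*κ/29 - 27/25] / (κ - a').
Simple pole: residue = g(a) at a = -1/12 - (1/12)*sqrt(265), which is 239/1624 - (139291/1537000)*sqrt(265).

The residue is 239/1624 - (139291/1537000)*sqrt(265).


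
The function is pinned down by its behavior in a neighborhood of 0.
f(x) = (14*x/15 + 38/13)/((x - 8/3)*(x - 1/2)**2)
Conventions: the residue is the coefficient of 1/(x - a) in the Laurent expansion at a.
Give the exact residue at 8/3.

At the order-1 pole 8/3 set g(x) = (x - (8/3))*f(x) = (14*x/15 + 38/13)/(x - 1/2)**2.
Simple pole: residue = g(a) at a = 8/3, which is 12664/10985.

The residue is 12664/10985.


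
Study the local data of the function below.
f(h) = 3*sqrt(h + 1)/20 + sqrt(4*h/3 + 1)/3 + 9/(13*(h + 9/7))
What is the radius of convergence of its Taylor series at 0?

Denominator factor (h + 9/7): pole of order 1 at -9/7, modulus 9/7.
Branch term (3/20)*sqrt(1 - h/(-1)): its argument vanishes at h = -1, a square-root branch point, modulus 1.
Branch term (1/3)*sqrt(1 - h/(-3/4)): its argument vanishes at h = -3/4, a square-root branch point, modulus 3/4.
The radius of convergence is the smallest modulus among the singular points: 3/4.

The radius of convergence is 3/4.


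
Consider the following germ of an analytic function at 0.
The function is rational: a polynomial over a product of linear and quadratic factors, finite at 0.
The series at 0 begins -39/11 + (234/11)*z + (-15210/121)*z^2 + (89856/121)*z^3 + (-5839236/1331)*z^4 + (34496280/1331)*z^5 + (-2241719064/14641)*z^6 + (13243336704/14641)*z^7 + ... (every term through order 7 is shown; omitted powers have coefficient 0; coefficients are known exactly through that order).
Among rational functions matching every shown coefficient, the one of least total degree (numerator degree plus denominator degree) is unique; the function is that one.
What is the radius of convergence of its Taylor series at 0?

The radius of convergence is 11/2 - (1/6)*sqrt(1023).

No rational of total degree below 2 reproduces all 8 coefficients; solving the [0/2] Pade equations on them gives f(z) = -13/(2*(z**2 + 11*z + 11/6)), whose expansion matches every shown term.
Denominator factor (z**2 + 11*z + 11/6): discriminant 341/3, real irrational roots -11/2 + (1/6)*sqrt(1023) and -11/2 - (1/6)*sqrt(1023); poles of order 1, moduli 11/2 - (1/6)*sqrt(1023) and 11/2 + (1/6)*sqrt(1023).
The radius of convergence is the smallest modulus among the singular points: 11/2 - (1/6)*sqrt(1023).


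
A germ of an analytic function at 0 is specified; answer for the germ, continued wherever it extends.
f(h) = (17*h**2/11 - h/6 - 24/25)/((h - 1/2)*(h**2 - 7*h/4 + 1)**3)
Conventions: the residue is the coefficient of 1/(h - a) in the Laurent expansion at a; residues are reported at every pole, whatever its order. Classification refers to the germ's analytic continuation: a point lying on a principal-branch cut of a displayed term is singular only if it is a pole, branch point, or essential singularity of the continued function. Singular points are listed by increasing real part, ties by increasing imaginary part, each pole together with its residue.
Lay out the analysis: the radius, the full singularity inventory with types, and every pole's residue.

Radius of convergence at 0: 1/2.
At 1/2: a pole of order 1; residue -277504/22275.
At (7/8) - ((1/8)*sqrt(15))*i: a pole of order 3; residue (138752/22275) + ((4352/34375)*sqrt(15))*i.
At (7/8) + ((1/8)*sqrt(15))*i: a pole of order 3; residue (138752/22275) - ((4352/34375)*sqrt(15))*i.


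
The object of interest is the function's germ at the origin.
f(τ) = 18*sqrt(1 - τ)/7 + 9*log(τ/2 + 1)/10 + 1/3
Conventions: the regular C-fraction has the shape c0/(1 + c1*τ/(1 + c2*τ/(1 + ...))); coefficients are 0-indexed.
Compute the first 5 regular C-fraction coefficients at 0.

Taylor coefficients (expand at 0): a_0 = 61/21, a_1 = -117/140, a_2 = -243/560, a_3 = -69/560, a_4 = -513/4480.
c0 = a_0 = 61/21. Peel one level at a time: if S = 1 + c*τ/S' with S'(0) = 1, then c is the τ-coefficient of S and S' = c*τ/(S - 1).
S_1 = c0/f = 1 + (351/1220)*τ + (172773/744200)*τ^2 + ...; c1 = 351/1220.
S_2 = c1*τ/(S_1 - 1) = 1 + (-6399/7930)*τ + (991/8112)*τ^2 + ...; c2 = -6399/7930.
S_3 = c2*τ/(S_2 - 1) = 1 + (302255/1996488)*τ + (-3080772365/23585587776)*τ^2 + ...; c3 = 302255/1996488.
S_4 = c3*τ/(S_3 - 1) = 1 + (131311609/152193816)*τ + ...; c4 = 131311609/152193816.

The regular C-fraction coefficients are [61/21, 351/1220, -6399/7930, 302255/1996488, 131311609/152193816].


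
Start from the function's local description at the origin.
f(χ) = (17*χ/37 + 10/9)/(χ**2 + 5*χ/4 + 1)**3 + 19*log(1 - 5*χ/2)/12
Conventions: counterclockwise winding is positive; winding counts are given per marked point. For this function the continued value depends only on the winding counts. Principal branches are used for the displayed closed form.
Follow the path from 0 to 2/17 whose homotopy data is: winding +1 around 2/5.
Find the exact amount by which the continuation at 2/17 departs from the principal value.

The rational part is single-valued and drops out of the difference; each branch term changes only by its own monodromy.
(19/12)*log(1 - χ/(2/5)): each positive loop around 2/5 adds 2*pi*i to the log, so winding +1 contributes (19/12)*(1)*2*pi*i = (19/6)*pi*i.
Summing the contributions at χ = 2/17 gives (19/6)*pi*i.

Continued minus principal equals (19/6)*pi*i.


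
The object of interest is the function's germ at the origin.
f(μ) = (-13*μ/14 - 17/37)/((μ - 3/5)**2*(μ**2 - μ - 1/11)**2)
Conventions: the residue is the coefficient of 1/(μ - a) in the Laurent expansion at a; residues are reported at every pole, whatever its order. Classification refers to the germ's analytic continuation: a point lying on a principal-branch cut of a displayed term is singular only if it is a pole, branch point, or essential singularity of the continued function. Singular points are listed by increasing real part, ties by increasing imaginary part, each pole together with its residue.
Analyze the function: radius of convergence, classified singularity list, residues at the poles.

Radius of convergence at 0: -1/2 + (1/22)*sqrt(165).
At 1/2 - (1/22)*sqrt(165): a pole of order 2; residue 7690835625/780699556 - (855851029/780699556)*sqrt(165).
At 3/5: a pole of order 2; residue -7690835625/390349778.
At 1/2 + (1/22)*sqrt(165): a pole of order 2; residue 7690835625/780699556 + (855851029/780699556)*sqrt(165).

Denominator factor (μ - 3/5)^2: pole of order 2 at 3/5, modulus 3/5.
Denominator factor (μ**2 - μ - 1/11)^2: discriminant 15/11, real irrational roots 1/2 + (1/22)*sqrt(165) and 1/2 - (1/22)*sqrt(165); poles of order 2, moduli 1/2 + (1/22)*sqrt(165) and -1/2 + (1/22)*sqrt(165).
The radius of convergence is the smallest modulus among the singular points: -1/2 + (1/22)*sqrt(165).
The factor μ**2 - μ - 1/11 splits as (μ - a)(μ - a') with a = 1/2 - (1/22)*sqrt(165), a' = 1/2 + (1/22)*sqrt(165). At the order-2 pole a set g(μ) = (μ - a)^2*f(μ) = [(-13*μ/14 - 17/37)/(μ - 3/5)**2] / (μ - a')^2.
Order-2 pole: residue = g'(a); g'(1/2 - (1/22)*sqrt(165)) = 7690835625/780699556 - (855851029/780699556)*sqrt(165), so the residue is 7690835625/780699556 - (855851029/780699556)*sqrt(165).
At the order-2 pole 3/5 set g(μ) = (μ - (3/5))^2*f(μ) = (-13*μ/14 - 17/37)/(μ**2 - μ - 1/11)**2.
Order-2 pole: residue = g'(a); g'(3/5) = -7690835625/390349778, so the residue is -7690835625/390349778.
The factor μ**2 - μ - 1/11 splits as (μ - a)(μ - a') with a = 1/2 + (1/22)*sqrt(165), a' = 1/2 - (1/22)*sqrt(165). At the order-2 pole a set g(μ) = (μ - a)^2*f(μ) = [(-13*μ/14 - 17/37)/(μ - 3/5)**2] / (μ - a')^2.
Order-2 pole: residue = g'(a); g'(1/2 + (1/22)*sqrt(165)) = 7690835625/780699556 + (855851029/780699556)*sqrt(165), so the residue is 7690835625/780699556 + (855851029/780699556)*sqrt(165).
List the singular points by increasing real part (a conjugate pair: the negative imaginary part first).


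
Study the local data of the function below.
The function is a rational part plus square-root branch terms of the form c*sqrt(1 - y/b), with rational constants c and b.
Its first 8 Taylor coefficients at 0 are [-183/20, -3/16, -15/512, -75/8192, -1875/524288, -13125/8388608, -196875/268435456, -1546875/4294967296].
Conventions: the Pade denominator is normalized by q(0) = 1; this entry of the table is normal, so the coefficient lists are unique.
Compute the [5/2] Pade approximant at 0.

Taylor coefficients needed (read off): a_0 = -183/20, a_1 = -3/16, a_2 = -15/512, a_3 = -75/8192, a_4 = -1875/524288, a_5 = -13125/8388608, a_6 = -196875/268435456, a_7 = -1546875/4294967296.
Write the denominator as Q(y) = 1 + q1*y + q2*y^2. Requiring Q*f - P = O(y^8) with deg P <= 5 kills the coefficients of y^6..y^7 in Q*f:
  y^6: a_6 + q1*a_5 + q2*a_4 = 0, i.e. -196875/268435456 + (-13125/8388608)*q1 + (-1875/524288)*q2 = 0.
  y^7: a_7 + q1*a_6 + q2*a_5 = 0, i.e. -1546875/4294967296 + (-196875/268435456)*q1 + (-13125/8388608)*q2 = 0.
Solving this linear system: q1 = -45/56, q2 = 75/512.
The numerator is Q*f truncated at degree 5: P0 = a_0 = -183/20; P1 = a_1 + q1*a_0 = 1605/224; P2 = a_2 + q1*a_1 + q2*a_0 = -17475/14336; P3 = a_3 + q1*a_2 + q2*a_1 = -375/28672; P4 = a_4 + q1*a_3 + q2*a_2 = -1875/3670016; P5 = a_5 + q1*a_4 + q2*a_3 = -1875/58720256.

The Pade approximant has numerator coefficients [-183/20, 1605/224, -17475/14336, -375/28672, -1875/3670016, -1875/58720256]; denominator coefficients [1, -45/56, 75/512].


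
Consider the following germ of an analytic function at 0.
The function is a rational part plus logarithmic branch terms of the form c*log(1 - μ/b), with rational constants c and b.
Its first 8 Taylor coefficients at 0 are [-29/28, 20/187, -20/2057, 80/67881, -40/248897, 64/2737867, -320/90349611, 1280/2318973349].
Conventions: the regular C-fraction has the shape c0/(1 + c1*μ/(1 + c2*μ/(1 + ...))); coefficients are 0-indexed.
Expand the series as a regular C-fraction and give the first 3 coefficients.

The regular C-fraction coefficients are [-29/28, 560/5423, -67/5423].

Taylor coefficients (read off): a_0 = -29/28, a_1 = 20/187, a_2 = -20/2057.
c0 = a_0 = -29/28. Peel one level at a time: if S = 1 + c*μ/S' with S'(0) = 1, then c is the μ-coefficient of S and S' = c*μ/(S - 1).
S_1 = c0/f = 1 + (560/5423)*μ + (37520/29408929)*μ^2 + ...; c1 = 560/5423.
S_2 = c1*μ/(S_1 - 1) = 1 + (-67/5423)*μ + ...; c2 = -67/5423.


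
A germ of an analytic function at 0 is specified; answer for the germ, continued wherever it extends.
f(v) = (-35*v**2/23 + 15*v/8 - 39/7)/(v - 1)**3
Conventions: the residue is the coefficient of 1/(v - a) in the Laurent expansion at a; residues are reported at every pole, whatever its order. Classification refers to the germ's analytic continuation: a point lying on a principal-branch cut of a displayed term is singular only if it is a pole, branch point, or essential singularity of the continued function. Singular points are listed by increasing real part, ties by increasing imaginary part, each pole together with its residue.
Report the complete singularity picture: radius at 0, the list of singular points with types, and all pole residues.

Radius of convergence at 0: 1.
At 1: a pole of order 3; residue -35/23.

Denominator factor (v - 1)^3: pole of order 3 at 1, modulus 1.
The radius of convergence is the smallest modulus among the singular points: 1.
At the order-3 pole 1 set g(v) = (v - (1))^3*f(v) = -35*v**2/23 + 15*v/8 - 39/7.
Order-3 pole: residue = g''(a)/2; g''(1) = -70/23, so the residue is -35/23.


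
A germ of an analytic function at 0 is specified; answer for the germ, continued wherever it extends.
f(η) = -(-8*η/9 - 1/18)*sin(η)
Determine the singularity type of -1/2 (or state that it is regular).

The point is a regular point.

There is no denominator, hence no pole anywhere.
The factor -sin(η) is entire.
So the germ continues analytically to -1/2.


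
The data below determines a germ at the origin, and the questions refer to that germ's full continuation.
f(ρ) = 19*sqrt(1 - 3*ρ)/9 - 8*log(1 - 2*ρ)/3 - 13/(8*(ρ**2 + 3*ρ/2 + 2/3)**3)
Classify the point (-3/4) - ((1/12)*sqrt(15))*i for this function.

The denominator factor ρ**2 + 3*ρ/2 + 2/3 vanishes at (-3/4) - ((1/12)*sqrt(15))*i and appears to the power 3; the numerator there equals -13/8, nonzero, and no other factor vanishes.
The branch terms are analytic at this point.
Hence a pole whose order is the multiplicity, 3.

The point is a pole of order 3.


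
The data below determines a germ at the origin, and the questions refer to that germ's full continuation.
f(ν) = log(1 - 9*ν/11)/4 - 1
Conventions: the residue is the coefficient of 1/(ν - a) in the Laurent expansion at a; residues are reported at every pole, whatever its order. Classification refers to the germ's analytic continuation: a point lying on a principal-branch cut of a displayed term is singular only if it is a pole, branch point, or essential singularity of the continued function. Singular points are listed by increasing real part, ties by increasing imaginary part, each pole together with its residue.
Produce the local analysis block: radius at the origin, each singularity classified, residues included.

Branch term (1/4)*log(1 - ν/(11/9)): its argument vanishes at ν = 11/9, a logarithmic branch point, modulus 11/9.
The radius of convergence is the smallest modulus among the singular points: 11/9.

Radius of convergence at 0: 11/9.
At 11/9: a logarithmic branch point.


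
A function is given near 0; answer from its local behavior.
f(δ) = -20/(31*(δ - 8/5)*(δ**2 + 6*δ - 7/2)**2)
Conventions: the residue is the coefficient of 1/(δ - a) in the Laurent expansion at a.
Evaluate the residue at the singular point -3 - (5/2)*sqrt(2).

The residue is 25000/5812159 - (75164/29060795)*sqrt(2).

The factor δ**2 + 6*δ - 7/2 splits as (δ - a)(δ - a') with a = -3 - (5/2)*sqrt(2), a' = -3 + (5/2)*sqrt(2). At the order-2 pole a set g(δ) = (δ - a)^2*f(δ) = [-20/(31*(δ - 8/5))] / (δ - a')^2.
Order-2 pole: residue = g'(a); g'(-3 - (5/2)*sqrt(2)) = 25000/5812159 - (75164/29060795)*sqrt(2), so the residue is 25000/5812159 - (75164/29060795)*sqrt(2).


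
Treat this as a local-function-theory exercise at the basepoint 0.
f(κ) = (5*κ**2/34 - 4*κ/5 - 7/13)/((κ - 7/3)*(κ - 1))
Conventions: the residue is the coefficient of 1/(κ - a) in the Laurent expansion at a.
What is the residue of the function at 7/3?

The residue is -31913/26520.

At the order-1 pole 7/3 set g(κ) = (κ - (7/3))*f(κ) = (5*κ**2/34 - 4*κ/5 - 7/13)/(κ - 1).
Simple pole: residue = g(a) at a = 7/3, which is -31913/26520.


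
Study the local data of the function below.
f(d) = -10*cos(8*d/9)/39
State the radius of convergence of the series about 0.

The radius of convergence is infinite.

The factor cos(8*d/9) is entire and contributes no finite singular point.
The polynomial part has no poles.
No finite singular points: the Taylor series at 0 converges everywhere.


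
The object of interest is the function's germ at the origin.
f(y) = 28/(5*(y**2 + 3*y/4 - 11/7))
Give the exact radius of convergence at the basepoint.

Denominator factor (y**2 + 3*y/4 - 11/7): discriminant 767/112, real irrational roots -3/8 + (1/56)*sqrt(5369) and -3/8 - (1/56)*sqrt(5369); poles of order 1, moduli -3/8 + (1/56)*sqrt(5369) and 3/8 + (1/56)*sqrt(5369).
The radius of convergence is the smallest modulus among the singular points: -3/8 + (1/56)*sqrt(5369).

The radius of convergence is -3/8 + (1/56)*sqrt(5369).


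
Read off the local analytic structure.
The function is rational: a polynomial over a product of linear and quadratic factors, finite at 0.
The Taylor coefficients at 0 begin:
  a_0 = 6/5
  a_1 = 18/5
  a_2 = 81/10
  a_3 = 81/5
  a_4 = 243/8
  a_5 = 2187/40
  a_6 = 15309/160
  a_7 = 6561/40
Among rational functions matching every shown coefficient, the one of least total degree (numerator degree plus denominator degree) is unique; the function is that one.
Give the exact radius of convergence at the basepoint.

The radius of convergence is 2/3.

No rational of total degree below 2 reproduces all 8 coefficients; solving the [0/2] Pade equations on them gives f(x) = 8/(15*(x - 2/3)**2), whose expansion matches every shown term.
Denominator factor (x - 2/3)^2: pole of order 2 at 2/3, modulus 2/3.
The radius of convergence is the smallest modulus among the singular points: 2/3.


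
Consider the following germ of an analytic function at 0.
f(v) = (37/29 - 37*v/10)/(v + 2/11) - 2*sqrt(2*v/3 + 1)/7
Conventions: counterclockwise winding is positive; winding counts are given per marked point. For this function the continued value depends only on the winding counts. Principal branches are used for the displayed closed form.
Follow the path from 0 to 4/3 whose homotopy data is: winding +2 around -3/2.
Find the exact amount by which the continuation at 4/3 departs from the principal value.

The rational part is single-valued and drops out of the difference; each branch term changes only by its own monodromy.
(-2/7)*sqrt(1 - v/(-3/2)): winding +2 is even, the square root returns to the same sheet, contribution 0.
Summing the contributions at v = 4/3 gives 0.

Continued minus principal equals 0.


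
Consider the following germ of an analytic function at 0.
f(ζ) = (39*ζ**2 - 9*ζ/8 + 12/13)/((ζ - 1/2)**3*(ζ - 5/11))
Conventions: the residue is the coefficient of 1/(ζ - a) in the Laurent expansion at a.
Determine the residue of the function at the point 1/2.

The residue is 1172391/13.

At the order-3 pole 1/2 set g(ζ) = (ζ - (1/2))^3*f(ζ) = (39*ζ**2 - 9*ζ/8 + 12/13)/(ζ - 5/11).
Order-3 pole: residue = g''(a)/2; g''(1/2) = 2344782/13, so the residue is 1172391/13.


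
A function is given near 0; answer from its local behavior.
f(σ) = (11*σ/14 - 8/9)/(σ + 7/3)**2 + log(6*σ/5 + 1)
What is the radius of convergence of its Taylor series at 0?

Denominator factor (σ + 7/3)^2: pole of order 2 at -7/3, modulus 7/3.
Branch term (1)*log(1 - σ/(-5/6)): its argument vanishes at σ = -5/6, a logarithmic branch point, modulus 5/6.
The radius of convergence is the smallest modulus among the singular points: 5/6.

The radius of convergence is 5/6.


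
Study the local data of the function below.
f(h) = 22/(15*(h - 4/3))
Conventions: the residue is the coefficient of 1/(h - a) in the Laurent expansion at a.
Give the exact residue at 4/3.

The residue is 22/15.

At the order-1 pole 4/3 set g(h) = (h - (4/3))*f(h) = 22/15.
Simple pole: residue = g(a) at a = 4/3, which is 22/15.


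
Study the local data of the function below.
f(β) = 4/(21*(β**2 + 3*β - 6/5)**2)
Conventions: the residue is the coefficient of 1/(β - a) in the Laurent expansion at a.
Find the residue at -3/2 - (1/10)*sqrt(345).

The residue is (40/99981)*sqrt(345).

The factor β**2 + 3*β - 6/5 splits as (β - a)(β - a') with a = -3/2 - (1/10)*sqrt(345), a' = -3/2 + (1/10)*sqrt(345). At the order-2 pole a set g(β) = (β - a)^2*f(β) = [4/21] / (β - a')^2.
Order-2 pole: residue = g'(a); g'(-3/2 - (1/10)*sqrt(345)) = (40/99981)*sqrt(345), so the residue is (40/99981)*sqrt(345).


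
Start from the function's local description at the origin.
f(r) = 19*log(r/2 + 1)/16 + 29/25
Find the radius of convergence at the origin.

The radius of convergence is 2.

Branch term (19/16)*log(1 - r/(-2)): its argument vanishes at r = -2, a logarithmic branch point, modulus 2.
The radius of convergence is the smallest modulus among the singular points: 2.


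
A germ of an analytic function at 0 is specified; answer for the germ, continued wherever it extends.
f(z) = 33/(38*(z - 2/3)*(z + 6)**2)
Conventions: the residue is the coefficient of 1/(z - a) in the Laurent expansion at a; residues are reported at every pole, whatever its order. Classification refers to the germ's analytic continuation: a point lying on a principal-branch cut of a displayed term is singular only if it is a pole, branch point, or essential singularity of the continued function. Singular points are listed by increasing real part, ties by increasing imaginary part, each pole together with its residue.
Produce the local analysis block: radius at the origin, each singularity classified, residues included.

Denominator factor (z + 6)^2: pole of order 2 at -6, modulus 6.
Denominator factor (z - 2/3): pole of order 1 at 2/3, modulus 2/3.
The radius of convergence is the smallest modulus among the singular points: 2/3.
At the order-2 pole -6 set g(z) = (z - (-6))^2*f(z) = 33/(38*(z - 2/3)).
Order-2 pole: residue = g'(a); g'(-6) = -297/15200, so the residue is -297/15200.
At the order-1 pole 2/3 set g(z) = (z - (2/3))*f(z) = 33/(38*(z + 6)**2).
Simple pole: residue = g(a) at a = 2/3, which is 297/15200.
List the singular points by increasing real part (a conjugate pair: the negative imaginary part first).

Radius of convergence at 0: 2/3.
At -6: a pole of order 2; residue -297/15200.
At 2/3: a pole of order 1; residue 297/15200.


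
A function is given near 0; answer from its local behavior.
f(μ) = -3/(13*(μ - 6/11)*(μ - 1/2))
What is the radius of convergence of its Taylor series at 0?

The radius of convergence is 1/2.

Denominator factor (μ - 1/2): pole of order 1 at 1/2, modulus 1/2.
Denominator factor (μ - 6/11): pole of order 1 at 6/11, modulus 6/11.
The radius of convergence is the smallest modulus among the singular points: 1/2.


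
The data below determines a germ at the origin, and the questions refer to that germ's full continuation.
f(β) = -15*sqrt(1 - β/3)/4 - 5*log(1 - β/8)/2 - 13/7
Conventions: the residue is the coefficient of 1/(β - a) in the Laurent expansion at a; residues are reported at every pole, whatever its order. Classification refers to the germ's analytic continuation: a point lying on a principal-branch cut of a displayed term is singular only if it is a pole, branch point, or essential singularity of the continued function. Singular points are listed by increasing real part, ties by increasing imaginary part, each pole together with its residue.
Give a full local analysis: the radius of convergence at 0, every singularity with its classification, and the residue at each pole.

Branch term (-15/4)*sqrt(1 - β/(3)): its argument vanishes at β = 3, a square-root branch point, modulus 3.
Branch term (-5/2)*log(1 - β/(8)): its argument vanishes at β = 8, a logarithmic branch point, modulus 8.
The radius of convergence is the smallest modulus among the singular points: 3.
List the singular points by increasing real part (a conjugate pair: the negative imaginary part first).

Radius of convergence at 0: 3.
At 3: an algebraic (square-root) branch point.
At 8: a logarithmic branch point.


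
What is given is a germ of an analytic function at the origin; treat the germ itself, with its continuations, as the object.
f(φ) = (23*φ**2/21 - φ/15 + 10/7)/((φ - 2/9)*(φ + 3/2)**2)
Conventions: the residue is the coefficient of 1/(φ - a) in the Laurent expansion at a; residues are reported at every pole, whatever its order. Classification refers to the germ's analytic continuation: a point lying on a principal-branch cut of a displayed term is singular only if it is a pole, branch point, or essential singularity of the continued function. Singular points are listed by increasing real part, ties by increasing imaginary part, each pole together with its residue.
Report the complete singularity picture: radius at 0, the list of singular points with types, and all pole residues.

Radius of convergence at 0: 2/9.
At -3/2: a pole of order 2; residue 20193/33635.
At 2/9: a pole of order 1; residue 49936/100905.

Denominator factor (φ + 3/2)^2: pole of order 2 at -3/2, modulus 3/2.
Denominator factor (φ - 2/9): pole of order 1 at 2/9, modulus 2/9.
The radius of convergence is the smallest modulus among the singular points: 2/9.
At the order-2 pole -3/2 set g(φ) = (φ - (-3/2))^2*f(φ) = (23*φ**2/21 - φ/15 + 10/7)/(φ - 2/9).
Order-2 pole: residue = g'(a); g'(-3/2) = 20193/33635, so the residue is 20193/33635.
At the order-1 pole 2/9 set g(φ) = (φ - (2/9))*f(φ) = (23*φ**2/21 - φ/15 + 10/7)/(φ + 3/2)**2.
Simple pole: residue = g(a) at a = 2/9, which is 49936/100905.
List the singular points by increasing real part (a conjugate pair: the negative imaginary part first).


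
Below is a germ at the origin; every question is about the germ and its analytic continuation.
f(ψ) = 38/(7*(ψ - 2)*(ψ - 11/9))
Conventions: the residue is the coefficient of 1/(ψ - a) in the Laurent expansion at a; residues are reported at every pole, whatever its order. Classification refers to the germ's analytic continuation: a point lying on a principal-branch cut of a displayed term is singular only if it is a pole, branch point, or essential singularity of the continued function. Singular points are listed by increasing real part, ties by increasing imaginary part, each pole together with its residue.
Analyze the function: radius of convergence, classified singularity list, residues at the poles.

Denominator factor (ψ - 11/9): pole of order 1 at 11/9, modulus 11/9.
Denominator factor (ψ - 2): pole of order 1 at 2, modulus 2.
The radius of convergence is the smallest modulus among the singular points: 11/9.
At the order-1 pole 11/9 set g(ψ) = (ψ - (11/9))*f(ψ) = 38/(7*(ψ - 2)).
Simple pole: residue = g(a) at a = 11/9, which is -342/49.
At the order-1 pole 2 set g(ψ) = (ψ - (2))*f(ψ) = 38/(7*(ψ - 11/9)).
Simple pole: residue = g(a) at a = 2, which is 342/49.
List the singular points by increasing real part (a conjugate pair: the negative imaginary part first).

Radius of convergence at 0: 11/9.
At 11/9: a pole of order 1; residue -342/49.
At 2: a pole of order 1; residue 342/49.


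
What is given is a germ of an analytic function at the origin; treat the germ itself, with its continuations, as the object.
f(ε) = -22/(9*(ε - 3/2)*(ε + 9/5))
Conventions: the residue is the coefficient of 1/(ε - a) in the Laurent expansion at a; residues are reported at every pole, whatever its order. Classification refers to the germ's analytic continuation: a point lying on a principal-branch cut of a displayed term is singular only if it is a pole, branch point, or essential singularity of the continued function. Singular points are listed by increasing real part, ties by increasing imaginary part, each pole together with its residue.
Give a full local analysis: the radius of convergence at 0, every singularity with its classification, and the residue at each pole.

Radius of convergence at 0: 3/2.
At -9/5: a pole of order 1; residue 20/27.
At 3/2: a pole of order 1; residue -20/27.

Denominator factor (ε - 3/2): pole of order 1 at 3/2, modulus 3/2.
Denominator factor (ε + 9/5): pole of order 1 at -9/5, modulus 9/5.
The radius of convergence is the smallest modulus among the singular points: 3/2.
At the order-1 pole -9/5 set g(ε) = (ε - (-9/5))*f(ε) = -22/(9*(ε - 3/2)).
Simple pole: residue = g(a) at a = -9/5, which is 20/27.
At the order-1 pole 3/2 set g(ε) = (ε - (3/2))*f(ε) = -22/(9*(ε + 9/5)).
Simple pole: residue = g(a) at a = 3/2, which is -20/27.
List the singular points by increasing real part (a conjugate pair: the negative imaginary part first).


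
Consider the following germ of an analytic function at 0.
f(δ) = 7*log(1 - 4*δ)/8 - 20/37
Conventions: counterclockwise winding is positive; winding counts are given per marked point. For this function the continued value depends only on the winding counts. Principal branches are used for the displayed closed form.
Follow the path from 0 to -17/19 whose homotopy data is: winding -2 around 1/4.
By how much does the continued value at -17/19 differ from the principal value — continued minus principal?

Continued minus principal equals -(7/2)*pi*i.

The rational part is single-valued and drops out of the difference; each branch term changes only by its own monodromy.
(7/8)*log(1 - δ/(1/4)): each positive loop around 1/4 adds 2*pi*i to the log, so winding -2 contributes (7/8)*(-2)*2*pi*i = -(7/2)*pi*i.
Summing the contributions at δ = -17/19 gives -(7/2)*pi*i.


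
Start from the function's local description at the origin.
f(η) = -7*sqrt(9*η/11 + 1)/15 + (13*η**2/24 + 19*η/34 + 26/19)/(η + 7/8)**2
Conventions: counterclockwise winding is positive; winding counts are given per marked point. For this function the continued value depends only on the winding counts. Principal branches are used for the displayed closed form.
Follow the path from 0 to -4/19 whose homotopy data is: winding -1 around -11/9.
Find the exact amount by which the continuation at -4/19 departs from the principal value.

Continued minus principal equals (14/3135)*sqrt(36157).

The rational part is single-valued and drops out of the difference; each branch term changes only by its own monodromy.
(-7/15)*sqrt(1 - η/(-11/9)): winding -1 is odd, the square root flips sign, contributing -2*(-7/15)*sqrt(1 - (-4/19)/(-11/9)) = -2*(-7/15)*sqrt(173/209) = (14/3135)*sqrt(36157).
Summing the contributions at η = -4/19 gives (14/3135)*sqrt(36157).


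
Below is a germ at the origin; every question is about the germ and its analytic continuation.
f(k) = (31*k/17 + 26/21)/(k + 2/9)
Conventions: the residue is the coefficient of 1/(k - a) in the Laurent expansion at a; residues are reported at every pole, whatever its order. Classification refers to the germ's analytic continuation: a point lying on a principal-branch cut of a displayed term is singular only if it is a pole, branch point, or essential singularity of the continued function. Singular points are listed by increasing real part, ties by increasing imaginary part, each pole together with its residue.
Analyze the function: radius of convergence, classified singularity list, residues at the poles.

Radius of convergence at 0: 2/9.
At -2/9: a pole of order 1; residue 892/1071.

Denominator factor (k + 2/9): pole of order 1 at -2/9, modulus 2/9.
The radius of convergence is the smallest modulus among the singular points: 2/9.
At the order-1 pole -2/9 set g(k) = (k - (-2/9))*f(k) = 31*k/17 + 26/21.
Simple pole: residue = g(a) at a = -2/9, which is 892/1071.


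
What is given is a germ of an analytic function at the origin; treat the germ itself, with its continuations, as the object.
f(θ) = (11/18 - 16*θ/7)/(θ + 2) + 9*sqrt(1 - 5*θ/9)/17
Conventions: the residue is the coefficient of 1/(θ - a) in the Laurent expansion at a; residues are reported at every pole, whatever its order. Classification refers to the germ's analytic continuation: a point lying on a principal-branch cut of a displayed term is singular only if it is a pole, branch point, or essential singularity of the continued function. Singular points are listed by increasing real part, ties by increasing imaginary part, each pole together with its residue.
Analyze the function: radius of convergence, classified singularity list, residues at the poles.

Denominator factor (θ + 2): pole of order 1 at -2, modulus 2.
Branch term (9/17)*sqrt(1 - θ/(9/5)): its argument vanishes at θ = 9/5, a square-root branch point, modulus 9/5.
The radius of convergence is the smallest modulus among the singular points: 9/5.
The branch term is analytic at -2 and contributes nothing to the residue; only the rational part matters.
At the order-1 pole -2 set g(θ) = (θ - (-2))*(rational part) = 11/18 - 16*θ/7.
Simple pole: residue = g(a) at a = -2, which is 653/126.
List the singular points by increasing real part (a conjugate pair: the negative imaginary part first).

Radius of convergence at 0: 9/5.
At -2: a pole of order 1; residue 653/126.
At 9/5: an algebraic (square-root) branch point.


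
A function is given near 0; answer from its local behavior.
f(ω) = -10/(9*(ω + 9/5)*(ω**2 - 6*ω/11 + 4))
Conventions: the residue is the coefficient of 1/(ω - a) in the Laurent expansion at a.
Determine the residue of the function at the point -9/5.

At the order-1 pole -9/5 set g(ω) = (ω - (-9/5))*f(ω) = -10/(9*(ω**2 - 6*ω/11 + 4)).
Simple pole: residue = g(a) at a = -9/5, which is -2750/20349.

The residue is -2750/20349.


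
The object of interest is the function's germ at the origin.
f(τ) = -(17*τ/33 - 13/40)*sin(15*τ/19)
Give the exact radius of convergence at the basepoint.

The factor -sin(15*τ/19) is entire and contributes no finite singular point.
The polynomial part has no poles.
No finite singular points: the Taylor series at 0 converges everywhere.

The radius of convergence is infinite.


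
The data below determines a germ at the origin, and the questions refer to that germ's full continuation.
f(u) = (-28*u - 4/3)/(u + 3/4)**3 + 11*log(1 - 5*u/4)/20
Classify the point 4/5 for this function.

The point is a logarithmic branch point.

The term (11/20)*log(1 - u/(4/5)) has argument 1 - 4/5/(4/5) = 0 at 4/5: a logarithmic (infinitely-sheeted) branch point; the remaining terms are analytic or single-valued there.


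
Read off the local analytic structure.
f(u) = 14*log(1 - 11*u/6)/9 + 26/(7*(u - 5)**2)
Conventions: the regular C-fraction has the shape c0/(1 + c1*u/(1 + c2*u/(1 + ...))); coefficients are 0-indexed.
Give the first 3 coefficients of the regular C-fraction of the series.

The regular C-fraction coefficients are [26/175, 65971/3510, -246890459/12516660].

Taylor coefficients (expand at 0): a_0 = 26/175, a_1 = -65971/23625, a_2 = -3680353/1417500.
c0 = a_0 = 26/175. Peel one level at a time: if S = 1 + c*u/S' with S'(0) = 1, then c is the u-coefficient of S and S' = c*u/(S - 1).
S_1 = c0/f = 1 + (65971/3510)*u + (9134946983/24640200)*u^2 + ...; c1 = 65971/3510.
S_2 = c1*u/(S_1 - 1) = 1 + (-246890459/12516660)*u + ...; c2 = -246890459/12516660.


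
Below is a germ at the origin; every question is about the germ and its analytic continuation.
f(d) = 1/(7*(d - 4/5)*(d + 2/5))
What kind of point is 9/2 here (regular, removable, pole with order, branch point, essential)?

The point is a regular point.

Denominator factors: d - 4/5 = 37/10 at d = 9/2; d + 2/5 = 49/10 at d = 9/2 — none vanishes.
So the germ continues analytically to 9/2.


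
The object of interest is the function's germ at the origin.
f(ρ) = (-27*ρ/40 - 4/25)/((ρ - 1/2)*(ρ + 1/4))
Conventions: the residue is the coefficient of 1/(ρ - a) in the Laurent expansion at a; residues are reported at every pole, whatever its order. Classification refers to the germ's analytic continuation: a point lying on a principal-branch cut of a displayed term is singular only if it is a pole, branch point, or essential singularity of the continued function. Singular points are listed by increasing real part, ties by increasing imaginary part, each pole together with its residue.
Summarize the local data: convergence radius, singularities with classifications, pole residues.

Radius of convergence at 0: 1/4.
At -1/4: a pole of order 1; residue -7/600.
At 1/2: a pole of order 1; residue -199/300.

Denominator factor (ρ + 1/4): pole of order 1 at -1/4, modulus 1/4.
Denominator factor (ρ - 1/2): pole of order 1 at 1/2, modulus 1/2.
The radius of convergence is the smallest modulus among the singular points: 1/4.
At the order-1 pole -1/4 set g(ρ) = (ρ - (-1/4))*f(ρ) = (-27*ρ/40 - 4/25)/(ρ - 1/2).
Simple pole: residue = g(a) at a = -1/4, which is -7/600.
At the order-1 pole 1/2 set g(ρ) = (ρ - (1/2))*f(ρ) = (-27*ρ/40 - 4/25)/(ρ + 1/4).
Simple pole: residue = g(a) at a = 1/2, which is -199/300.
List the singular points by increasing real part (a conjugate pair: the negative imaginary part first).


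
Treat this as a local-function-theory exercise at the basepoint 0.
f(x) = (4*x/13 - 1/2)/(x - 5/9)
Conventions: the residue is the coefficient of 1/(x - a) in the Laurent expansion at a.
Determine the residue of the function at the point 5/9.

At the order-1 pole 5/9 set g(x) = (x - (5/9))*f(x) = 4*x/13 - 1/2.
Simple pole: residue = g(a) at a = 5/9, which is -77/234.

The residue is -77/234.


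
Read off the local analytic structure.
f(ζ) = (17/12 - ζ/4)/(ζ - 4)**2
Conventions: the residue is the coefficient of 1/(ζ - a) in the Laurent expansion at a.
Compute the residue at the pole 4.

At the order-2 pole 4 set g(ζ) = (ζ - (4))^2*f(ζ) = 17/12 - ζ/4.
Order-2 pole: residue = g'(a); g'(4) = -1/4, so the residue is -1/4.

The residue is -1/4.
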